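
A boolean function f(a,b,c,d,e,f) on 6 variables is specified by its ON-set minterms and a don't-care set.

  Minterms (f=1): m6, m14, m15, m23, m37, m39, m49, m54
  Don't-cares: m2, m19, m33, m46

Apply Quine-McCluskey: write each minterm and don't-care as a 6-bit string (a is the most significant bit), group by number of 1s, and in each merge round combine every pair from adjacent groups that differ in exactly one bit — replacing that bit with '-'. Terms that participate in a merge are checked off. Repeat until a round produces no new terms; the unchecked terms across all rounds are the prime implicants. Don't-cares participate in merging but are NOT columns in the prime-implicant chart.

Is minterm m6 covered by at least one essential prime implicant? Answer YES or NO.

size-2^0 implicants → 000010(✓)  000110(✓)  001110(✓)  001111(✓)  010011(✓)  010111(✓)  100001(✓)  100101(✓)  100111(✓)  101110(✓)  110001(✓)  110110
size-2^1 implicants → -01110  00-110  000-10  00111-  010-11  1-0001  100-01  1001-1
Unchecked terms (primes): -01110, 00-110, 000-10, 00111-, 010-11, 1-0001, 100-01, 1001-1, 110110
Minterm coverage:
  m6 ⊆ 00-110,000-10
  m14 ⊆ -01110,00-110,00111-
  m15 ⊆ 00111- [E]
  m23 ⊆ 010-11 [E]
  m37 ⊆ 100-01,1001-1
  m39 ⊆ 1001-1 [E]
  m49 ⊆ 1-0001 [E]
  m54 ⊆ 110110 [E]
E = {00111-, 010-11, 1-0001, 1001-1, 110110}

NO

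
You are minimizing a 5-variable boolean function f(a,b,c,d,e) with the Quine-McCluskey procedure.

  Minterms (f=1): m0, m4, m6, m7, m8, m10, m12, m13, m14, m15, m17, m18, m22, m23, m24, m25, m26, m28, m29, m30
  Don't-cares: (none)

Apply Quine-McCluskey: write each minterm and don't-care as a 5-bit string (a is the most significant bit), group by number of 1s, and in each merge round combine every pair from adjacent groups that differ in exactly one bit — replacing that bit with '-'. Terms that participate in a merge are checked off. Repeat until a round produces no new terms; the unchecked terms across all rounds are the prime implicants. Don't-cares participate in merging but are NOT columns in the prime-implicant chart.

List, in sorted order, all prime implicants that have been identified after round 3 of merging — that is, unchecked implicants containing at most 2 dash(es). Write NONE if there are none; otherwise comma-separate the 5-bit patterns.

size-2^0 implicants → 00000(✓)  00100(✓)  00110(✓)  00111(✓)  01000(✓)  01010(✓)  01100(✓)  01101(✓)  01110(✓)  01111(✓)  10001(✓)  10010(✓)  10110(✓)  10111(✓)  11000(✓)  11001(✓)  11010(✓)  11100(✓)  11101(✓)  11110(✓)
size-2^1 implicants → -0110(✓)  -0111(✓)  -1000(✓)  -1010(✓)  -1100(✓)  -1101(✓)  -1110(✓)  0-000(✓)  0-100(✓)  0-110(✓)  0-111(✓)  00-00(✓)  001-0(✓)  0011-(✓)  01-00(✓)  01-10(✓)  010-0(✓)  011-0(✓)  011-1(✓)  0110-(✓)  0111-(✓)  1-001  1-010(✓)  1-110(✓)  10-10(✓)  1011-(✓)  11-00(✓)  11-01(✓)  11-10(✓)  110-0(✓)  1100-(✓)  111-0(✓)  1110-(✓)
size-2^2 implicants → --110  -011-  -1-00(✓)  -1-10(✓)  -10-0(✓)  -11-0(✓)  -110-  0--00  0-1-0  0-11-  01--0(✓)  011--  1--10  11--0(✓)  11-0-
size-2^3 implicants → -1--0
Unchecked terms (primes): --110, -011-, -1--0, -110-, 0--00, 0-1-0, 0-11-, 011--, 1--10, 1-001, 11-0-

--110, -011-, -110-, 0--00, 0-1-0, 0-11-, 011--, 1--10, 1-001, 11-0-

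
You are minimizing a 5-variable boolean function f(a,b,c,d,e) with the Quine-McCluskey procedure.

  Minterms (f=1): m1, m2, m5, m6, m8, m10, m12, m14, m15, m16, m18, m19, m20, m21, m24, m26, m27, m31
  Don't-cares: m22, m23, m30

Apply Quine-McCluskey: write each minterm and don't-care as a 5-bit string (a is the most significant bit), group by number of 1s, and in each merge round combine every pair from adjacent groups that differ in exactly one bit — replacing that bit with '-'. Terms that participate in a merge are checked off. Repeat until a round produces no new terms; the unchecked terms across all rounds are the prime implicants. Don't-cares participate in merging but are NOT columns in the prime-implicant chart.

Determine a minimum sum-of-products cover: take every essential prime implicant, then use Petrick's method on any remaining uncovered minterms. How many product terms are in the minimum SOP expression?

size-2^0 implicants → 00001(✓)  00010(✓)  00101(✓)  00110(✓)  01000(✓)  01010(✓)  01100(✓)  01110(✓)  01111(✓)  10000(✓)  10010(✓)  10011(✓)  10100(✓)  10101(✓)  10110(✓)  10111(✓)  11000(✓)  11010(✓)  11011(✓)  11110(✓)  11111(✓)
size-2^1 implicants → -0010(✓)  -0101  -0110(✓)  -1000(✓)  -1010(✓)  -1110(✓)  -1111(✓)  0-010(✓)  0-110(✓)  00-01  00-10(✓)  01-00(✓)  01-10(✓)  010-0(✓)  011-0(✓)  0111-(✓)  1-000(✓)  1-010(✓)  1-011(✓)  1-110(✓)  1-111(✓)  10-00(✓)  10-10(✓)  10-11(✓)  100-0(✓)  1001-(✓)  101-0(✓)  101-1(✓)  1010-(✓)  1011-(✓)  11-10(✓)  11-11(✓)  110-0(✓)  1101-(✓)  1111-(✓)
size-2^2 implicants → --010(✓)  --110(✓)  -0-10(✓)  -1-10(✓)  -10-0  -111-  0--10(✓)  01--0  1--10(✓)  1--11(✓)  1-0-0  1-01-(✓)  1-11-(✓)  10--0  10-1-(✓)  101--  11-1-(✓)
size-2^3 implicants → ---10  1--1-
Unchecked terms (primes): ---10, -0101, -10-0, -111-, 00-01, 01--0, 1--1-, 1-0-0, 10--0, 101--
Minterm coverage:
  m1 ⊆ 00-01 [E]
  m2 ⊆ ---10 [E]
  m5 ⊆ -0101,00-01
  m6 ⊆ ---10 [E]
  m8 ⊆ -10-0,01--0
  m10 ⊆ ---10,-10-0,01--0
  m12 ⊆ 01--0 [E]
  m14 ⊆ ---10,-111-,01--0
  m15 ⊆ -111- [E]
  m16 ⊆ 1-0-0,10--0
  m18 ⊆ ---10,1--1-,1-0-0,10--0
  m19 ⊆ 1--1- [E]
  m20 ⊆ 10--0,101--
  m21 ⊆ -0101,101--
  m24 ⊆ -10-0,1-0-0
  m26 ⊆ ---10,-10-0,1--1-,1-0-0
  m27 ⊆ 1--1- [E]
  m31 ⊆ -111-,1--1-
E = {---10, -111-, 00-01, 01--0, 1--1-}
Petrick residual → 1-0-0, 101--
Cover = de' + bcd + a'b'd'e + a'be' + ad + ac'e' + ab'c  |cover|=7

7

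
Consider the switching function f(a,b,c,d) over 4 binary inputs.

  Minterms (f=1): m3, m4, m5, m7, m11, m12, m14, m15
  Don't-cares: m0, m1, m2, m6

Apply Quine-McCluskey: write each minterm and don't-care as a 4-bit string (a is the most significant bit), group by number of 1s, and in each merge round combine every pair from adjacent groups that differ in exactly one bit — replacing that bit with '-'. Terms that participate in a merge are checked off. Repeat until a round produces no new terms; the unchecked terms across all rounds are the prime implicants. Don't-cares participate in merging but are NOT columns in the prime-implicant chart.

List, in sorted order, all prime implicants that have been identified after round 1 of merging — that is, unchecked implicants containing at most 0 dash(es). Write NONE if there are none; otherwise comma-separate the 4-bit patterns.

NONE

Round 0: 0000✓ 0001✓ 0010✓ 0011✓ 0100✓ 0101✓ 0110✓ 0111✓ 1011✓ 1100✓ 1110✓ 1111✓
Round 1: -011✓ -100✓ -110✓ -111✓ 0-00✓ 0-01✓ 0-10✓ 0-11✓ 00-0✓ 00-1✓ 000-✓ 001-✓ 01-0✓ 01-1✓ 010-✓ 011-✓ 1-11✓ 11-0✓ 111-✓
Round 2: --11 -1-0 -11- 0--0✓ 0--1✓ 0-0-✓ 0-1-✓ 00--✓ 01--✓
Round 3: 0---
PIs = {--11, -1-0, -11-, 0---}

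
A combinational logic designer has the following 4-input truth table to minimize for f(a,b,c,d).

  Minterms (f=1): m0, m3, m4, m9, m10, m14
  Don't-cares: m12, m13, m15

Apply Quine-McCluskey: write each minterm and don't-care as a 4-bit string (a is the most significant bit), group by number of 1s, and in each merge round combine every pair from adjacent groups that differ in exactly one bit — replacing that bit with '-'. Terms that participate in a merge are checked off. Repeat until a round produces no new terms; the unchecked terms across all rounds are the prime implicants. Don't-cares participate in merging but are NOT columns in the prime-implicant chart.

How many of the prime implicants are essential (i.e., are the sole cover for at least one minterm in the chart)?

4

[col 0] 0000*, 0011, 0100*, 1001*, 1010*, 1100*, 1101*, 1110*, 1111*
[col 1] -100, 0-00, 1-01, 1-10, 11-0*, 11-1*, 110-*, 111-*
[col 2] 11--
Prime implicants: -100, 0-00, 0011, 1-01, 1-10, 11--
PI chart (minterm → PIs covering it):
  0 | 0-00  (sole → essential)
  3 | 0011  (sole → essential)
  4 | -100,0-00
  9 | 1-01  (sole → essential)
  10 | 1-10  (sole → essential)
  14 | 1-10,11--
Essential prime implicants: 0-00, 0011, 1-01, 1-10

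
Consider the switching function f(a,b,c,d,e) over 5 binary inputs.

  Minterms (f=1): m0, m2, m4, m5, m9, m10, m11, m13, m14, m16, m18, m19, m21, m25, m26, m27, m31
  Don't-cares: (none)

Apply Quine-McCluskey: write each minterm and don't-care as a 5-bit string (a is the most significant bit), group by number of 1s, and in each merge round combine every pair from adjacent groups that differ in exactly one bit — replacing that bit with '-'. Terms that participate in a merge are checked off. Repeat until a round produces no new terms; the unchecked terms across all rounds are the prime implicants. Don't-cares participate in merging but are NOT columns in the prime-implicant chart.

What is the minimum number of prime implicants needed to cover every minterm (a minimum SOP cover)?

[col 0] 00000*, 00010*, 00100*, 00101*, 01001*, 01010*, 01011*, 01101*, 01110*, 10000*, 10010*, 10011*, 10101*, 11001*, 11010*, 11011*, 11111*
[col 1] -0000*, -0010*, -0101, -1001*, -1010*, -1011*, 0-010*, 0-101, 00-00, 000-0*, 0010-, 01-01, 01-10, 010-1*, 0101-*, 1-010*, 1-011*, 100-0*, 1001-*, 11-11, 110-1*, 1101-*
[col 2] --010, -00-0, -10-1, -101-, 1-01-
Prime implicants: --010, -00-0, -0101, -10-1, -101-, 0-101, 00-00, 0010-, 01-01, 01-10, 1-01-, 11-11
PI chart (minterm → PIs covering it):
  0 | -00-0,00-00
  2 | --010,-00-0
  4 | 00-00,0010-
  5 | -0101,0-101,0010-
  9 | -10-1,01-01
  10 | --010,-101-,01-10
  11 | -10-1,-101-
  13 | 0-101,01-01
  14 | 01-10  (sole → essential)
  16 | -00-0  (sole → essential)
  18 | --010,-00-0,1-01-
  19 | 1-01-  (sole → essential)
  21 | -0101  (sole → essential)
  25 | -10-1  (sole → essential)
  26 | --010,-101-,1-01-
  27 | -10-1,-101-,1-01-,11-11
  31 | 11-11  (sole → essential)
Essential prime implicants: -00-0, -0101, -10-1, 01-10, 1-01-, 11-11
Petrick residual → 0-101, 00-00
Minimum SOP uses 8 PIs: b'c'e' + b'cd'e + bc'e + a'cd'e + a'b'd'e' + a'bde' + ac'd + abde

8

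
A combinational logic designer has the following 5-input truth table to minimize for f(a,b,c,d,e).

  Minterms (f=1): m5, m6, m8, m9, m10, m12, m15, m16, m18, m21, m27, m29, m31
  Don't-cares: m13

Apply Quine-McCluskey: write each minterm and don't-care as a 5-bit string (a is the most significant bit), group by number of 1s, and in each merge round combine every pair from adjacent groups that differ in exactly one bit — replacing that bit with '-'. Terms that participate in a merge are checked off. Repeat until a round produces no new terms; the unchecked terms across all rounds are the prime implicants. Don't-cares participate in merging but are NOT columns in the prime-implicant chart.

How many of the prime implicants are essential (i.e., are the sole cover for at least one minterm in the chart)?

7

size-2^0 implicants → 00101(✓)  00110  01000(✓)  01001(✓)  01010(✓)  01100(✓)  01101(✓)  01111(✓)  10000(✓)  10010(✓)  10101(✓)  11011(✓)  11101(✓)  11111(✓)
size-2^1 implicants → -0101(✓)  -1101(✓)  -1111(✓)  0-101(✓)  01-00(✓)  01-01(✓)  010-0  0100-(✓)  011-1(✓)  0110-(✓)  1-101(✓)  100-0  11-11  111-1(✓)
size-2^2 implicants → --101  -11-1  01-0-
Unchecked terms (primes): --101, -11-1, 00110, 01-0-, 010-0, 100-0, 11-11
Minterm coverage:
  m5 ⊆ --101 [E]
  m6 ⊆ 00110 [E]
  m8 ⊆ 01-0-,010-0
  m9 ⊆ 01-0- [E]
  m10 ⊆ 010-0 [E]
  m12 ⊆ 01-0- [E]
  m15 ⊆ -11-1 [E]
  m16 ⊆ 100-0 [E]
  m18 ⊆ 100-0 [E]
  m21 ⊆ --101 [E]
  m27 ⊆ 11-11 [E]
  m29 ⊆ --101,-11-1
  m31 ⊆ -11-1,11-11
E = {--101, -11-1, 00110, 01-0-, 010-0, 100-0, 11-11}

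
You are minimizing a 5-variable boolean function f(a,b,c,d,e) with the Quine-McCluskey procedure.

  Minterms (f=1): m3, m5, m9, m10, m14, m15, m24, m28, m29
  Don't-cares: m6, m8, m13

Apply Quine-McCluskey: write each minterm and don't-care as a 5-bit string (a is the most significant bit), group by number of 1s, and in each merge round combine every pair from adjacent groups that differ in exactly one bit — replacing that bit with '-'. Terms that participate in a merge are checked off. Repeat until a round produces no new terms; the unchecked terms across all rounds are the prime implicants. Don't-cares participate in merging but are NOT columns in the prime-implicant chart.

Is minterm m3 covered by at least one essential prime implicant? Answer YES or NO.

size-2^0 implicants → 00011  00101(✓)  00110(✓)  01000(✓)  01001(✓)  01010(✓)  01101(✓)  01110(✓)  01111(✓)  11000(✓)  11100(✓)  11101(✓)
size-2^1 implicants → -1000  -1101  0-101  0-110  01-01  01-10  010-0  0100-  011-1  0111-  11-00  1110-
Unchecked terms (primes): -1000, -1101, 0-101, 0-110, 00011, 01-01, 01-10, 010-0, 0100-, 011-1, 0111-, 11-00, 1110-
Minterm coverage:
  m3 ⊆ 00011 [E]
  m5 ⊆ 0-101 [E]
  m9 ⊆ 01-01,0100-
  m10 ⊆ 01-10,010-0
  m14 ⊆ 0-110,01-10,0111-
  m15 ⊆ 011-1,0111-
  m24 ⊆ -1000,11-00
  m28 ⊆ 11-00,1110-
  m29 ⊆ -1101,1110-
E = {0-101, 00011}

YES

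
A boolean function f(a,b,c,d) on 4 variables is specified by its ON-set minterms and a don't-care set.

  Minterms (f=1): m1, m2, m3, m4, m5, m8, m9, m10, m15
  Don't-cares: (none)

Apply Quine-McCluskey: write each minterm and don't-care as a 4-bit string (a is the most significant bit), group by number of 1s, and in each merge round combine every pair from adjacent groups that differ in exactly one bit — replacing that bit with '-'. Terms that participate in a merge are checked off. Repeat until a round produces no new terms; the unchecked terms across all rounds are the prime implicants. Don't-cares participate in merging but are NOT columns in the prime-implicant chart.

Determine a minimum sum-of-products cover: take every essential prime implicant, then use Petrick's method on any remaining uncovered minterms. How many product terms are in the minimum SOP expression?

[col 0] 0001*, 0010*, 0011*, 0100*, 0101*, 1000*, 1001*, 1010*, 1111
[col 1] -001, -010, 0-01, 00-1, 001-, 010-, 10-0, 100-
Prime implicants: -001, -010, 0-01, 00-1, 001-, 010-, 10-0, 100-, 1111
PI chart (minterm → PIs covering it):
  1 | -001,0-01,00-1
  2 | -010,001-
  3 | 00-1,001-
  4 | 010-  (sole → essential)
  5 | 0-01,010-
  8 | 10-0,100-
  9 | -001,100-
  10 | -010,10-0
  15 | 1111  (sole → essential)
Essential prime implicants: 010-, 1111
Petrick residual → -001, 001-, 10-0
Minimum SOP uses 5 PIs: b'c'd + a'b'c + a'bc' + ab'd' + abcd

5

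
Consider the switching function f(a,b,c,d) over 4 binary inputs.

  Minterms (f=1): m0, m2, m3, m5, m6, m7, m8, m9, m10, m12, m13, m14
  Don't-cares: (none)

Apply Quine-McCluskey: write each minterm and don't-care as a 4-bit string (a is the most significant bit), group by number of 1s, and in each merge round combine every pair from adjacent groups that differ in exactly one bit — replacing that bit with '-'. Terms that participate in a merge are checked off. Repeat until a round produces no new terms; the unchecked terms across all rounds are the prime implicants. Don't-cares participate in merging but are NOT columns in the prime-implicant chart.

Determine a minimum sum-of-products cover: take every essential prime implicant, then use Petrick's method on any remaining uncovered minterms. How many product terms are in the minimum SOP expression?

5

Round 0: 0000✓ 0010✓ 0011✓ 0101✓ 0110✓ 0111✓ 1000✓ 1001✓ 1010✓ 1100✓ 1101✓ 1110✓
Round 1: -000✓ -010✓ -101 -110✓ 0-10✓ 0-11✓ 00-0✓ 001-✓ 01-1 011-✓ 1-00✓ 1-01✓ 1-10✓ 10-0✓ 100-✓ 11-0✓ 110-✓
Round 2: --10 -0-0 0-1- 1--0 1-0-
PIs = {--10, -0-0, -101, 0-1-, 01-1, 1--0, 1-0-}
Coverage chart:
  m0: -0-0 ←essential
  m2: --10,-0-0,0-1-
  m3: 0-1- ←essential
  m5: -101,01-1
  m6: --10,0-1-
  m7: 0-1-,01-1
  m8: -0-0,1--0,1-0-
  m9: 1-0- ←essential
  m10: --10,-0-0,1--0
  m12: 1--0,1-0-
  m13: -101,1-0-
  m14: --10,1--0
Essential: -0-0, 0-1-, 1-0-
Petrick residual → --10, -101
Min cover (5 terms): cd' + b'd' + bc'd + a'c + ac'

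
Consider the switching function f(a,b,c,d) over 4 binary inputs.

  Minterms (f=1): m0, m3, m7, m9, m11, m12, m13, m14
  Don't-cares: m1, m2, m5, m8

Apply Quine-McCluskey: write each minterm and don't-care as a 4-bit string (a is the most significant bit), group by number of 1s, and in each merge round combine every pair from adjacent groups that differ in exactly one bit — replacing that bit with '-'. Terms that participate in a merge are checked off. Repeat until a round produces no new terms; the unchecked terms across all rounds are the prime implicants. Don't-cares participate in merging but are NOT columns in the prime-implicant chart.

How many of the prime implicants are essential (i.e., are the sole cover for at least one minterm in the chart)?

3

Round 0: 0000✓ 0001✓ 0010✓ 0011✓ 0101✓ 0111✓ 1000✓ 1001✓ 1011✓ 1100✓ 1101✓ 1110✓
Round 1: -000✓ -001✓ -011✓ -101✓ 0-01✓ 0-11✓ 00-0✓ 00-1✓ 000-✓ 001-✓ 01-1✓ 1-00✓ 1-01✓ 10-1✓ 100-✓ 11-0 110-✓
Round 2: --01 -0-1 -00- 0--1 00-- 1-0-
PIs = {--01, -0-1, -00-, 0--1, 00--, 1-0-, 11-0}
Coverage chart:
  m0: -00-,00--
  m3: -0-1,0--1,00--
  m7: 0--1 ←essential
  m9: --01,-0-1,-00-,1-0-
  m11: -0-1 ←essential
  m12: 1-0-,11-0
  m13: --01,1-0-
  m14: 11-0 ←essential
Essential: -0-1, 0--1, 11-0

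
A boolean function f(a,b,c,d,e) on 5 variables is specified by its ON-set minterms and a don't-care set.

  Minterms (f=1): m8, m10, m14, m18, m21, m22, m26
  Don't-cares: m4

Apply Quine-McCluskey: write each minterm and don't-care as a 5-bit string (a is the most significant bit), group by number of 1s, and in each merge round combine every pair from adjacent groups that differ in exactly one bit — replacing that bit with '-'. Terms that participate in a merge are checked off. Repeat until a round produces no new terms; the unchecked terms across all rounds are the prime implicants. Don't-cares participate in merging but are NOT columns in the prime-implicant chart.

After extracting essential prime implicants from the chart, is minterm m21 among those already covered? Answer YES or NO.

size-2^0 implicants → 00100  01000(✓)  01010(✓)  01110(✓)  10010(✓)  10101  10110(✓)  11010(✓)
size-2^1 implicants → -1010  01-10  010-0  1-010  10-10
Unchecked terms (primes): -1010, 00100, 01-10, 010-0, 1-010, 10-10, 10101
Minterm coverage:
  m8 ⊆ 010-0 [E]
  m10 ⊆ -1010,01-10,010-0
  m14 ⊆ 01-10 [E]
  m18 ⊆ 1-010,10-10
  m21 ⊆ 10101 [E]
  m22 ⊆ 10-10 [E]
  m26 ⊆ -1010,1-010
E = {01-10, 010-0, 10-10, 10101}

YES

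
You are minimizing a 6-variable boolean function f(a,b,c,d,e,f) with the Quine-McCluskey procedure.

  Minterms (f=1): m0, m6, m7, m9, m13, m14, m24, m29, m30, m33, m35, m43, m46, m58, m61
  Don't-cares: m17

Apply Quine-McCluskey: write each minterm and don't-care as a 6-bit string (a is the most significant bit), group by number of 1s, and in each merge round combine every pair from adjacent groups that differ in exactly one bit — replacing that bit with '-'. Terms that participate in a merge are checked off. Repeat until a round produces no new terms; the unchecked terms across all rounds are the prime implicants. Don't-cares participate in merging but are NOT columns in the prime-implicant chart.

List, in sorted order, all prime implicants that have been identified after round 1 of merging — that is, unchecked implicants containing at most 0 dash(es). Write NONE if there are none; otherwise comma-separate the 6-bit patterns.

000000, 010001, 011000, 111010

size-2^0 implicants → 000000  000110(✓)  000111(✓)  001001(✓)  001101(✓)  001110(✓)  010001  011000  011101(✓)  011110(✓)  100001(✓)  100011(✓)  101011(✓)  101110(✓)  111010  111101(✓)
size-2^1 implicants → -01110  -11101  0-1101  0-1110  00-110  00011-  001-01  10-011  1000-1
Unchecked terms (primes): -01110, -11101, 0-1101, 0-1110, 00-110, 000000, 00011-, 001-01, 010001, 011000, 10-011, 1000-1, 111010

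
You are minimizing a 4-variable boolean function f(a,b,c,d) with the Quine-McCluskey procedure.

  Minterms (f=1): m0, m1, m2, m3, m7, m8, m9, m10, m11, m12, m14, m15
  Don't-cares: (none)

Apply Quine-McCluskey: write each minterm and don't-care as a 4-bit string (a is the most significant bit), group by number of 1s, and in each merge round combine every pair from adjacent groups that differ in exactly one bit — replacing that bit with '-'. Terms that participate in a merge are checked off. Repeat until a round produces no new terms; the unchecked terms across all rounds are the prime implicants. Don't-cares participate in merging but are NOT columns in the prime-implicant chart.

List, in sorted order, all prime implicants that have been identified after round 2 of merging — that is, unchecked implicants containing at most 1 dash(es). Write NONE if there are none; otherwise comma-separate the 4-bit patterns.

NONE

Round 0: 0000✓ 0001✓ 0010✓ 0011✓ 0111✓ 1000✓ 1001✓ 1010✓ 1011✓ 1100✓ 1110✓ 1111✓
Round 1: -000✓ -001✓ -010✓ -011✓ -111✓ 0-11✓ 00-0✓ 00-1✓ 000-✓ 001-✓ 1-00✓ 1-10✓ 1-11✓ 10-0✓ 10-1✓ 100-✓ 101-✓ 11-0✓ 111-✓
Round 2: --11 -0-0✓ -0-1✓ -00-✓ -01-✓ 00--✓ 1--0 1-1- 10--✓
Round 3: -0--
PIs = {--11, -0--, 1--0, 1-1-}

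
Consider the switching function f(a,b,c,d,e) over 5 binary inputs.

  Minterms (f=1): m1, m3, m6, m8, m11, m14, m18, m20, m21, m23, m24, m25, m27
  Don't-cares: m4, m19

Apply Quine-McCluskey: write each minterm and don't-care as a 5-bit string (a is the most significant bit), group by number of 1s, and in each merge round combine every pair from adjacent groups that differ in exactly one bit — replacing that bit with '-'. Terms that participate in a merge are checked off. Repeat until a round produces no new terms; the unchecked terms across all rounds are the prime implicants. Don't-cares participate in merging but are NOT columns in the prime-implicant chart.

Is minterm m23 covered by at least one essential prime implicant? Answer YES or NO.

Round 0: 00001✓ 00011✓ 00100✓ 00110✓ 01000✓ 01011✓ 01110✓ 10010✓ 10011✓ 10100✓ 10101✓ 10111✓ 11000✓ 11001✓ 11011✓
Round 1: -0011✓ -0100 -1000 -1011✓ 0-011✓ 0-110 000-1 001-0 1-011✓ 10-11 1001- 101-1 1010- 110-1 1100-
Round 2: --011
PIs = {--011, -0100, -1000, 0-110, 000-1, 001-0, 10-11, 1001-, 101-1, 1010-, 110-1, 1100-}
Coverage chart:
  m1: 000-1 ←essential
  m3: --011,000-1
  m6: 0-110,001-0
  m8: -1000 ←essential
  m11: --011 ←essential
  m14: 0-110 ←essential
  m18: 1001- ←essential
  m20: -0100,1010-
  m21: 101-1,1010-
  m23: 10-11,101-1
  m24: -1000,1100-
  m25: 110-1,1100-
  m27: --011,110-1
Essential: --011, -1000, 0-110, 000-1, 1001-

NO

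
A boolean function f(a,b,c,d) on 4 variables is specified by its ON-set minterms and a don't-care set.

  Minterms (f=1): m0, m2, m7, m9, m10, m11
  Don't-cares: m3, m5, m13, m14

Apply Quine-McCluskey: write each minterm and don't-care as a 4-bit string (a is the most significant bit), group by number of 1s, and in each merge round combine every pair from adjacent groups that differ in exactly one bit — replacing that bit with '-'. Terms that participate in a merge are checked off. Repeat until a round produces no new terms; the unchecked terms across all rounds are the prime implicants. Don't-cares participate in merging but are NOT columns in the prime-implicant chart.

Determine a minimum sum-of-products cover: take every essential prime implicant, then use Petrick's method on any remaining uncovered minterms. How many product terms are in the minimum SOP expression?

4

size-2^0 implicants → 0000(✓)  0010(✓)  0011(✓)  0101(✓)  0111(✓)  1001(✓)  1010(✓)  1011(✓)  1101(✓)  1110(✓)
size-2^1 implicants → -010(✓)  -011(✓)  -101  0-11  00-0  001-(✓)  01-1  1-01  1-10  10-1  101-(✓)
size-2^2 implicants → -01-
Unchecked terms (primes): -01-, -101, 0-11, 00-0, 01-1, 1-01, 1-10, 10-1
Minterm coverage:
  m0 ⊆ 00-0 [E]
  m2 ⊆ -01-,00-0
  m7 ⊆ 0-11,01-1
  m9 ⊆ 1-01,10-1
  m10 ⊆ -01-,1-10
  m11 ⊆ -01-,10-1
E = {00-0}
Petrick residual → -01-, 0-11, 1-01
Cover = b'c + a'cd + a'b'd' + ac'd  |cover|=4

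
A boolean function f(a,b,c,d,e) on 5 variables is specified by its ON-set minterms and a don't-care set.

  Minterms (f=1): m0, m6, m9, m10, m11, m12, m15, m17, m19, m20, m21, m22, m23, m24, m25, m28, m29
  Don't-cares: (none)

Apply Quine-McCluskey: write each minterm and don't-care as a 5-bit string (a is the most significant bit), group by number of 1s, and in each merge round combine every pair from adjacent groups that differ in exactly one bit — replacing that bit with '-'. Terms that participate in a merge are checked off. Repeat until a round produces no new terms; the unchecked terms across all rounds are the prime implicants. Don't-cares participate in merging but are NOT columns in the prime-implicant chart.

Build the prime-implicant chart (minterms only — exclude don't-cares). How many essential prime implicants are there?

7

size-2^0 implicants → 00000  00110(✓)  01001(✓)  01010(✓)  01011(✓)  01100(✓)  01111(✓)  10001(✓)  10011(✓)  10100(✓)  10101(✓)  10110(✓)  10111(✓)  11000(✓)  11001(✓)  11100(✓)  11101(✓)
size-2^1 implicants → -0110  -1001  -1100  01-11  010-1  0101-  1-001(✓)  1-100(✓)  1-101(✓)  10-01(✓)  10-11(✓)  100-1(✓)  101-0(✓)  101-1(✓)  1010-(✓)  1011-(✓)  11-00(✓)  11-01(✓)  1100-(✓)  1110-(✓)
size-2^2 implicants → 1--01  1-10-  10--1  101--  11-0-
Unchecked terms (primes): -0110, -1001, -1100, 00000, 01-11, 010-1, 0101-, 1--01, 1-10-, 10--1, 101--, 11-0-
Minterm coverage:
  m0 ⊆ 00000 [E]
  m6 ⊆ -0110 [E]
  m9 ⊆ -1001,010-1
  m10 ⊆ 0101- [E]
  m11 ⊆ 01-11,010-1,0101-
  m12 ⊆ -1100 [E]
  m15 ⊆ 01-11 [E]
  m17 ⊆ 1--01,10--1
  m19 ⊆ 10--1 [E]
  m20 ⊆ 1-10-,101--
  m21 ⊆ 1--01,1-10-,10--1,101--
  m22 ⊆ -0110,101--
  m23 ⊆ 10--1,101--
  m24 ⊆ 11-0- [E]
  m25 ⊆ -1001,1--01,11-0-
  m28 ⊆ -1100,1-10-,11-0-
  m29 ⊆ 1--01,1-10-,11-0-
E = {-0110, -1100, 00000, 01-11, 0101-, 10--1, 11-0-}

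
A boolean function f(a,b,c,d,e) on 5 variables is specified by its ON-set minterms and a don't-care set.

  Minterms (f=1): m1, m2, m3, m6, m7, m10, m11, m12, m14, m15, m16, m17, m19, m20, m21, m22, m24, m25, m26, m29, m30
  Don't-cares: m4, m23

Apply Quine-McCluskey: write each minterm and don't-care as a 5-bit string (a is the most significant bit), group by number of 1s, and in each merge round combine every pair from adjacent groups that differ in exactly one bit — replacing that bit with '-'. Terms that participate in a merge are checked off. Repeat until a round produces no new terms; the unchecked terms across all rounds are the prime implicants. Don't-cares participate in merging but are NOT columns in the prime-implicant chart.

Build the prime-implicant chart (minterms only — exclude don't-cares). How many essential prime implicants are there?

4

Round 0: 00001✓ 00010✓ 00011✓ 00100✓ 00110✓ 00111✓ 01010✓ 01011✓ 01100✓ 01110✓ 01111✓ 10000✓ 10001✓ 10011✓ 10100✓ 10101✓ 10110✓ 10111✓ 11000✓ 11001✓ 11010✓ 11101✓ 11110✓
Round 1: -0001✓ -0011✓ -0100✓ -0110✓ -0111✓ -1010✓ -1110✓ 0-010✓ 0-011✓ 0-100✓ 0-110✓ 0-111✓ 00-10✓ 00-11✓ 000-1✓ 0001-✓ 001-0✓ 0011-✓ 01-10✓ 01-11✓ 0101-✓ 011-0✓ 0111-✓ 1-000✓ 1-001✓ 1-101✓ 1-110✓ 10-00✓ 10-01✓ 10-11✓ 100-1✓ 1000-✓ 101-0✓ 101-1✓ 1010-✓ 1011-✓ 11-01✓ 11-10✓ 110-0 1100-✓
Round 2: --110 -0-11 -00-1 -01-0 -011- -1-10 0--10✓ 0--11✓ 0-01-✓ 0-1-0 0-11-✓ 00-1-✓ 01-1-✓ 1--01 1-00- 10--1 10-0- 101--
Round 3: 0--1-
PIs = {--110, -0-11, -00-1, -01-0, -011-, -1-10, 0--1-, 0-1-0, 1--01, 1-00-, 10--1, 10-0-, 101--, 110-0}
Coverage chart:
  m1: -00-1 ←essential
  m2: 0--1- ←essential
  m3: -0-11,-00-1,0--1-
  m6: --110,-01-0,-011-,0--1-,0-1-0
  m7: -0-11,-011-,0--1-
  m10: -1-10,0--1-
  m11: 0--1- ←essential
  m12: 0-1-0 ←essential
  m14: --110,-1-10,0--1-,0-1-0
  m15: 0--1- ←essential
  m16: 1-00-,10-0-
  m17: -00-1,1--01,1-00-,10--1,10-0-
  m19: -0-11,-00-1,10--1
  m20: -01-0,10-0-,101--
  m21: 1--01,10--1,10-0-,101--
  m22: --110,-01-0,-011-,101--
  m24: 1-00-,110-0
  m25: 1--01,1-00-
  m26: -1-10,110-0
  m29: 1--01 ←essential
  m30: --110,-1-10
Essential: -00-1, 0--1-, 0-1-0, 1--01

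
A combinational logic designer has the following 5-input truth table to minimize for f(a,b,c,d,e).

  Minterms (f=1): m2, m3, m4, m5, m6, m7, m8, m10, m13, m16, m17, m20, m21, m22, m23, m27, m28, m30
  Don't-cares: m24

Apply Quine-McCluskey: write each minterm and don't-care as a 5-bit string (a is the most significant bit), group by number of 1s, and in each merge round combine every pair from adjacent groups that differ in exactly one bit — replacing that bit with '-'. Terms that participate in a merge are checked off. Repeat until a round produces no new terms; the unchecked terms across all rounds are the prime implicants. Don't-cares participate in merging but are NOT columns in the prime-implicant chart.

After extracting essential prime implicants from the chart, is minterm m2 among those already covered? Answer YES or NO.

size-2^0 implicants → 00010(✓)  00011(✓)  00100(✓)  00101(✓)  00110(✓)  00111(✓)  01000(✓)  01010(✓)  01101(✓)  10000(✓)  10001(✓)  10100(✓)  10101(✓)  10110(✓)  10111(✓)  11000(✓)  11011  11100(✓)  11110(✓)
size-2^1 implicants → -0100(✓)  -0101(✓)  -0110(✓)  -0111(✓)  -1000  0-010  0-101  00-10(✓)  00-11(✓)  0001-(✓)  001-0(✓)  001-1(✓)  0010-(✓)  0011-(✓)  010-0  1-000(✓)  1-100(✓)  1-110(✓)  10-00(✓)  10-01(✓)  1000-(✓)  101-0(✓)  101-1(✓)  1010-(✓)  1011-(✓)  11-00(✓)  111-0(✓)
size-2^2 implicants → -01-0(✓)  -01-1(✓)  -010-(✓)  -011-(✓)  00-1-  001--(✓)  1--00  1-1-0  10-0-  101--(✓)
size-2^3 implicants → -01--
Unchecked terms (primes): -01--, -1000, 0-010, 0-101, 00-1-, 010-0, 1--00, 1-1-0, 10-0-, 11011
Minterm coverage:
  m2 ⊆ 0-010,00-1-
  m3 ⊆ 00-1- [E]
  m4 ⊆ -01-- [E]
  m5 ⊆ -01--,0-101
  m6 ⊆ -01--,00-1-
  m7 ⊆ -01--,00-1-
  m8 ⊆ -1000,010-0
  m10 ⊆ 0-010,010-0
  m13 ⊆ 0-101 [E]
  m16 ⊆ 1--00,10-0-
  m17 ⊆ 10-0- [E]
  m20 ⊆ -01--,1--00,1-1-0,10-0-
  m21 ⊆ -01--,10-0-
  m22 ⊆ -01--,1-1-0
  m23 ⊆ -01-- [E]
  m27 ⊆ 11011 [E]
  m28 ⊆ 1--00,1-1-0
  m30 ⊆ 1-1-0 [E]
E = {-01--, 0-101, 00-1-, 1-1-0, 10-0-, 11011}

YES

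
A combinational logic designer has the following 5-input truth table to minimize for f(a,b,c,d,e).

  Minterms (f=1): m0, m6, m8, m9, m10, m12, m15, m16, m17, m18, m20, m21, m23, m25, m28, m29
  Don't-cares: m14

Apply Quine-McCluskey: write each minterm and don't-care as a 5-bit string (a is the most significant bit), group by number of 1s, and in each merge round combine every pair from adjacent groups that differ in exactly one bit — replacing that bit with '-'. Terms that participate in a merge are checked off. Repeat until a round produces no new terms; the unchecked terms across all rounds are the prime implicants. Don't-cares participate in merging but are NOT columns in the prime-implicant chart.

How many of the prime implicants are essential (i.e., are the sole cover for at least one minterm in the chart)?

size-2^0 implicants → 00000(✓)  00110(✓)  01000(✓)  01001(✓)  01010(✓)  01100(✓)  01110(✓)  01111(✓)  10000(✓)  10001(✓)  10010(✓)  10100(✓)  10101(✓)  10111(✓)  11001(✓)  11100(✓)  11101(✓)
size-2^1 implicants → -0000  -1001  -1100  0-000  0-110  01-00(✓)  01-10(✓)  010-0(✓)  0100-  011-0(✓)  0111-  1-001(✓)  1-100(✓)  1-101(✓)  10-00(✓)  10-01(✓)  100-0  1000-(✓)  101-1  1010-(✓)  11-01(✓)  1110-(✓)
size-2^2 implicants → 01--0  1--01  1-10-  10-0-
Unchecked terms (primes): -0000, -1001, -1100, 0-000, 0-110, 01--0, 0100-, 0111-, 1--01, 1-10-, 10-0-, 100-0, 101-1
Minterm coverage:
  m0 ⊆ -0000,0-000
  m6 ⊆ 0-110 [E]
  m8 ⊆ 0-000,01--0,0100-
  m9 ⊆ -1001,0100-
  m10 ⊆ 01--0 [E]
  m12 ⊆ -1100,01--0
  m15 ⊆ 0111- [E]
  m16 ⊆ -0000,10-0-,100-0
  m17 ⊆ 1--01,10-0-
  m18 ⊆ 100-0 [E]
  m20 ⊆ 1-10-,10-0-
  m21 ⊆ 1--01,1-10-,10-0-,101-1
  m23 ⊆ 101-1 [E]
  m25 ⊆ -1001,1--01
  m28 ⊆ -1100,1-10-
  m29 ⊆ 1--01,1-10-
E = {0-110, 01--0, 0111-, 100-0, 101-1}

5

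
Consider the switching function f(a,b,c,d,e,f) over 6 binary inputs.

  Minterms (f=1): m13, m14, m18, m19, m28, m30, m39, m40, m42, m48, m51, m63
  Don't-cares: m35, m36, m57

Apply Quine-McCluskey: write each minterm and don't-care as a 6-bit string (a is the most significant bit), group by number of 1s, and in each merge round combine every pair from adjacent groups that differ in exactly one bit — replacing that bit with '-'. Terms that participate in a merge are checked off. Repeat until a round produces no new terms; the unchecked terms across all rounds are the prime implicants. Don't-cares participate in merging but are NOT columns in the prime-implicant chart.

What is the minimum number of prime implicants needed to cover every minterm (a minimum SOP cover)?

9

Round 0: 001101 001110✓ 010010✓ 010011✓ 011100✓ 011110✓ 100011✓ 100100 100111✓ 101000✓ 101010✓ 110000 110011✓ 111001 111111
Round 1: -10011 0-1110 01001- 0111-0 1-0011 100-11 1010-0
PIs = {-10011, 0-1110, 001101, 01001-, 0111-0, 1-0011, 100-11, 100100, 1010-0, 110000, 111001, 111111}
Coverage chart:
  m13: 001101 ←essential
  m14: 0-1110 ←essential
  m18: 01001- ←essential
  m19: -10011,01001-
  m28: 0111-0 ←essential
  m30: 0-1110,0111-0
  m39: 100-11 ←essential
  m40: 1010-0 ←essential
  m42: 1010-0 ←essential
  m48: 110000 ←essential
  m51: -10011,1-0011
  m63: 111111 ←essential
Essential: 0-1110, 001101, 01001-, 0111-0, 100-11, 1010-0, 110000, 111111
Petrick residual → -10011
Min cover (9 terms): bc'd'ef + a'cdef' + a'b'cde'f + a'bc'd'e + a'bcdf' + ab'c'ef + ab'cd'f' + abc'd'e'f' + abcdef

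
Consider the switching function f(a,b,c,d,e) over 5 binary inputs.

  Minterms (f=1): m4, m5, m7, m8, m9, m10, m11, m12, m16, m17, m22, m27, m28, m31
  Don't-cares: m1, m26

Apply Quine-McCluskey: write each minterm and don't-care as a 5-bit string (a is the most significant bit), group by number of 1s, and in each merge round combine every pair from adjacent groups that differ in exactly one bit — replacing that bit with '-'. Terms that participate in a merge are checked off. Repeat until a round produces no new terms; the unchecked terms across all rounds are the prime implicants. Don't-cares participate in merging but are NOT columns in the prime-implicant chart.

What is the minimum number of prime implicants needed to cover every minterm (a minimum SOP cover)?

size-2^0 implicants → 00001(✓)  00100(✓)  00101(✓)  00111(✓)  01000(✓)  01001(✓)  01010(✓)  01011(✓)  01100(✓)  10000(✓)  10001(✓)  10110  11010(✓)  11011(✓)  11100(✓)  11111(✓)
size-2^1 implicants → -0001  -1010(✓)  -1011(✓)  -1100  0-001  0-100  00-01  001-1  0010-  01-00  010-0(✓)  010-1(✓)  0100-(✓)  0101-(✓)  1000-  11-11  1101-(✓)
size-2^2 implicants → -101-  010--
Unchecked terms (primes): -0001, -101-, -1100, 0-001, 0-100, 00-01, 001-1, 0010-, 01-00, 010--, 1000-, 10110, 11-11
Minterm coverage:
  m4 ⊆ 0-100,0010-
  m5 ⊆ 00-01,001-1,0010-
  m7 ⊆ 001-1 [E]
  m8 ⊆ 01-00,010--
  m9 ⊆ 0-001,010--
  m10 ⊆ -101-,010--
  m11 ⊆ -101-,010--
  m12 ⊆ -1100,0-100,01-00
  m16 ⊆ 1000- [E]
  m17 ⊆ -0001,1000-
  m22 ⊆ 10110 [E]
  m27 ⊆ -101-,11-11
  m28 ⊆ -1100 [E]
  m31 ⊆ 11-11 [E]
E = {-1100, 001-1, 1000-, 10110, 11-11}
Petrick residual → 0-100, 010--
Cover = bcd'e' + a'cd'e' + a'b'ce + a'bc' + ab'c'd' + ab'cde' + abde  |cover|=7

7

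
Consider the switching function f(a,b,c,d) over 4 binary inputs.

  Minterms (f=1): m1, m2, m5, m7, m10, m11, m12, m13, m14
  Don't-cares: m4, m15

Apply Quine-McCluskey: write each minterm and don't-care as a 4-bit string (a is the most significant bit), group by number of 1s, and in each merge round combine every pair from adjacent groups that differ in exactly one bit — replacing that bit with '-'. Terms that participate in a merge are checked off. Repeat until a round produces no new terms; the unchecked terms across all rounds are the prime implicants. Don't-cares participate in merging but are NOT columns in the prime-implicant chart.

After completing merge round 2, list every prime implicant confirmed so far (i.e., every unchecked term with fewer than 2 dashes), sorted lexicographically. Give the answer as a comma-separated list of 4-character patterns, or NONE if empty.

Round 0: 0001✓ 0010✓ 0100✓ 0101✓ 0111✓ 1010✓ 1011✓ 1100✓ 1101✓ 1110✓ 1111✓
Round 1: -010 -100✓ -101✓ -111✓ 0-01 01-1✓ 010-✓ 1-10✓ 1-11✓ 101-✓ 11-0✓ 11-1✓ 110-✓ 111-✓
Round 2: -1-1 -10- 1-1- 11--
PIs = {-010, -1-1, -10-, 0-01, 1-1-, 11--}

-010, 0-01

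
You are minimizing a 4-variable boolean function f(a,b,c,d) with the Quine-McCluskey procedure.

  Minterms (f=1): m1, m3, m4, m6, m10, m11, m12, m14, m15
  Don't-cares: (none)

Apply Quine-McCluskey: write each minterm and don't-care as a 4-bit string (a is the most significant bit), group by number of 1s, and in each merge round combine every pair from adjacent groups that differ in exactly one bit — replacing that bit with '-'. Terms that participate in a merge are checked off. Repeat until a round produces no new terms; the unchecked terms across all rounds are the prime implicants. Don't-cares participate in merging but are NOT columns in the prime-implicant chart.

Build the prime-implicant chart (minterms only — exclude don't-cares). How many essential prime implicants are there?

3

Round 0: 0001✓ 0011✓ 0100✓ 0110✓ 1010✓ 1011✓ 1100✓ 1110✓ 1111✓
Round 1: -011 -100✓ -110✓ 00-1 01-0✓ 1-10✓ 1-11✓ 101-✓ 11-0✓ 111-✓
Round 2: -1-0 1-1-
PIs = {-011, -1-0, 00-1, 1-1-}
Coverage chart:
  m1: 00-1 ←essential
  m3: -011,00-1
  m4: -1-0 ←essential
  m6: -1-0 ←essential
  m10: 1-1- ←essential
  m11: -011,1-1-
  m12: -1-0 ←essential
  m14: -1-0,1-1-
  m15: 1-1- ←essential
Essential: -1-0, 00-1, 1-1-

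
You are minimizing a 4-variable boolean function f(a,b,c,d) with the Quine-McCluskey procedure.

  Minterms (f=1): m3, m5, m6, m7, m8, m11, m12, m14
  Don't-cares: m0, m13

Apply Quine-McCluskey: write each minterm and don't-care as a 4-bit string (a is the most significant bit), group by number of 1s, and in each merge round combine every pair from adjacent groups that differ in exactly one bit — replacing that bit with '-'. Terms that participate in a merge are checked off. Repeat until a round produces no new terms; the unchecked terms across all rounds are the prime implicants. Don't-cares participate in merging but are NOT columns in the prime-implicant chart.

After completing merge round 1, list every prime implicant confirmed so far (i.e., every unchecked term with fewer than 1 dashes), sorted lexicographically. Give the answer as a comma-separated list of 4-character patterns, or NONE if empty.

size-2^0 implicants → 0000(✓)  0011(✓)  0101(✓)  0110(✓)  0111(✓)  1000(✓)  1011(✓)  1100(✓)  1101(✓)  1110(✓)
size-2^1 implicants → -000  -011  -101  -110  0-11  01-1  011-  1-00  11-0  110-
Unchecked terms (primes): -000, -011, -101, -110, 0-11, 01-1, 011-, 1-00, 11-0, 110-

NONE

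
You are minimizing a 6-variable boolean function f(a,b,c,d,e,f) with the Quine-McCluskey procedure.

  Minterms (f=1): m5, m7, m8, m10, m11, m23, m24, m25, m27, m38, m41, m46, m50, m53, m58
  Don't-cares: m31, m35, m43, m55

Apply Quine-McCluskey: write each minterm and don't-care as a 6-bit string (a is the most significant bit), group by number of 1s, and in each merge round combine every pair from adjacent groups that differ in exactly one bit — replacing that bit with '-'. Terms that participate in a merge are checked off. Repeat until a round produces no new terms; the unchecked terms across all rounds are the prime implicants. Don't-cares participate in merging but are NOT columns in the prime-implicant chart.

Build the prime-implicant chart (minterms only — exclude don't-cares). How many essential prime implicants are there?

5

[col 0] 000101*, 000111*, 001000*, 001010*, 001011*, 010111*, 011000*, 011001*, 011011*, 011111*, 100011*, 100110*, 101001*, 101011*, 101110*, 110010*, 110101*, 110111*, 111010*
[col 1] -01011, -10111, 0-0111, 0-1000, 0-1011, 0001-1, 0010-0, 00101-, 01-111, 011-11, 0110-1, 01100-, 10-011, 10-110, 1010-1, 11-010, 1101-1
Prime implicants: -01011, -10111, 0-0111, 0-1000, 0-1011, 0001-1, 0010-0, 00101-, 01-111, 011-11, 0110-1, 01100-, 10-011, 10-110, 1010-1, 11-010, 1101-1
PI chart (minterm → PIs covering it):
  5 | 0001-1  (sole → essential)
  7 | 0-0111,0001-1
  8 | 0-1000,0010-0
  10 | 0010-0,00101-
  11 | -01011,0-1011,00101-
  23 | -10111,0-0111,01-111
  24 | 0-1000,01100-
  25 | 0110-1,01100-
  27 | 0-1011,011-11,0110-1
  38 | 10-110  (sole → essential)
  41 | 1010-1  (sole → essential)
  46 | 10-110  (sole → essential)
  50 | 11-010  (sole → essential)
  53 | 1101-1  (sole → essential)
  58 | 11-010  (sole → essential)
Essential prime implicants: 0001-1, 10-110, 1010-1, 11-010, 1101-1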